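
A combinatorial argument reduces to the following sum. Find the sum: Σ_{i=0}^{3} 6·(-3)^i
Geometric series: S = a(1 - r^n)/(1 - r)
a = 6, r = -3, n = 4
S = 6(1-81)/4 = -120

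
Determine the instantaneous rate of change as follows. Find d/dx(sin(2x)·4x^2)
Product rule: (fg)' = f'g + fg'
f = sin(2x), f' = 2·cos(2x)
g = 4x^2, g' = 8x

Answer: 8·cos(2x)·x^2 + 8·sin(2x)·x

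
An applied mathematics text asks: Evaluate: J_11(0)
J_n(0) = 0 for all n > 0 (Bessel function of first kind)
J_11(0) = 0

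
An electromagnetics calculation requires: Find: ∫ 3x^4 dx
Using power rule: ∫ 3x^4 dx=3/5 x^5 + C=(3/5)x^5 + C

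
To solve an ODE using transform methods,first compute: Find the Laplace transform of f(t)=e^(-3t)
L{e^(at)}=1/(s-a)
L{e^(-3t)}=1/(s + 3)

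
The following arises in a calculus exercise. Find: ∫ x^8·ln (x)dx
By parts: u = ln(x), dv = x^8 dx
du = 1/x dx, v = x^9/9
= x^9·ln(x)/9 - ∫ x^8/9 dx
= x^9·ln(x)/9 - x^9/81 + C

Answer: x^9(ln(x)/9 - 1/81) + C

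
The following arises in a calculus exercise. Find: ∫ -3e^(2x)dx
Since d/dx[e^(2x)]=2e^(2x), we get -3/2 e^(2x) + C

Answer: (-3/2)e^(2x) + C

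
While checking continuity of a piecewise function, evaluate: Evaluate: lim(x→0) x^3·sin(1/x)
Squeeze theorem: -|x^3| ≤ x^3·sin(1/x) ≤ |x^3|
Since x^3 → 0 as x → 0, by squeeze theorem the limit is 0

Answer: 0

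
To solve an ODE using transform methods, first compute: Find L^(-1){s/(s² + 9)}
L^(-1){s/(s²+w²)} = cos(wt)
Here w = 3

Answer: cos(3t)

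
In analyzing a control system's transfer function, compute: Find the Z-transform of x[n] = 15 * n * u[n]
Z{n*u[n]}=z/(z-1)^2
By linearity: Z{15*n*u[n]}=15z/(z-1)^2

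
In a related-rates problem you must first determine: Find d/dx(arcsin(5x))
d/dx[arcsin(u)] = u'/√(1-u²), u = 5x, u' = 5

Answer: 5/√(1-25x²)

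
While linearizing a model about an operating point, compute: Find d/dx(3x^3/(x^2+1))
Quotient rule: (f/g)' = (f'g - fg')/g²
f = 3x^3, f' = 9x^2
g = x^2 + 1, g' = 2x

Answer: (9x^2·(x^2 + 1) - 6x^4)/(x^2 + 1)²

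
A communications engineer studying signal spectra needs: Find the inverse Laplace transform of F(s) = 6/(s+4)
L^(-1){6/(s-a)} = c·e^(at)
Here a = -4, c = 6

Answer: 6e^(-4t)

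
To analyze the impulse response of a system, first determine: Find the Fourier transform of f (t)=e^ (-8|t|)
Using the standard pair: F{e^(-a|t|)}=2a/(a^2+omega^2)
With a=8: F(omega)=16/(64+omega^2)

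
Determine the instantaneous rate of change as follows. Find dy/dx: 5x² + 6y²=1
Differentiate: 10x + 12y·(dy/dx) = 0
dy/dx = -10x/(12y) = -(5/6)·(x/y)

Answer: dy/dx = -(5/6)·(x/y)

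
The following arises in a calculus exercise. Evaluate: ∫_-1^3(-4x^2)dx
Step 1: Find antiderivative F(x) = (-4/3)x^3
Step 2: F(3) - F(-1) = -36 - (4/3) = -112/3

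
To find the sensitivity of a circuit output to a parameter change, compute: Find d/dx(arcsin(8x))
d/dx[arcsin(u)]=u'/√(1-u²), u=8x, u'=8

Answer: 8/√(1 - 64x²)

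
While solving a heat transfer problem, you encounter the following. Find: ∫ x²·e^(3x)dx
Integration by parts twice:
First: u = x², dv = e^(3x) dx => x²e^(3x)/3 - (2/3)∫ xe^(3x) dx
Second (∫ xe^(3x) dx): xe^(3x)/3 - e^(3x)/9
Combining: e^(3x)(x²/3 - 2x/9 + 2/27) + C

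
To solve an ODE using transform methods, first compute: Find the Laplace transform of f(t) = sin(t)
L{sin(wt)}=w/(s² + w²)
L{sin(t)}=1/(s² + 1)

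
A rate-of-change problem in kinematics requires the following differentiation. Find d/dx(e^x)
Chain rule: d/dx[e^u] = e^u · u' where u = x
u' = 1

Answer: 1·e^x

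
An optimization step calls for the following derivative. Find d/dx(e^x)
Chain rule: d/dx[e^u]=e^u · u' where u=x
u'=1

Answer: 1·e^x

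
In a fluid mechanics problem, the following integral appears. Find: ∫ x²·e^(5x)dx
Integration by parts twice:
First: u=x², dv=e^(5x) dx => x²e^(5x)/5 - (2/5)∫ xe^(5x) dx
Second (∫ xe^(5x) dx): xe^(5x)/5 - e^(5x)/25
Combining: e^(5x)(x²/5-2x/25+2/125)+C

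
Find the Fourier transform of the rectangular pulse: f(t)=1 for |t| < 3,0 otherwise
F(omega) = integral from -3 to 3 of e^(-j * omega * t) dt
= 2 * sin(3 * omega)/omega = 6 * sinc(3 * omega/pi)

Answer: 2 * sin(3 * omega)/omega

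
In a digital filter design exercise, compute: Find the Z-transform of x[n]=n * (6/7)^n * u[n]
Using the property Z{n * a^n * u[n]}=az/(z-a)^2
With a=6/7: X(z)=(6/7)z/(z - 6/7)^2, |z| > 6/7

Answer: (6/7)z/(z - 6/7)^2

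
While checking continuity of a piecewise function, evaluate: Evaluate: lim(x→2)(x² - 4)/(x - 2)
Factor: (x² - 4)=(x-2)(x + 2)
Cancel (x-2): lim(x→2) (x + 2)=4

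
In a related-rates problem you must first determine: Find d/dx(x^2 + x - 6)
Power rule: d/dx(ax^n) = n·a·x^(n-1)
Term by term: 2·x+1

Answer: 2x+1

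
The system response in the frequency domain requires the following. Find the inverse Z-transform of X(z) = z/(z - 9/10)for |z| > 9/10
Standard pair: z/(z-a) <-> a^n * u[n] for causal signals
With a=9/10: x[n]=(9/10)^n * u[n]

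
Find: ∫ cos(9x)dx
Using substitution u=9x: ∫ cos(u) du/9=sin(u)/9 + C

Answer: (1/9)sin(9x) + C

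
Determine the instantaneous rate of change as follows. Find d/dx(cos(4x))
Chain rule: d/dx[cos(u)] = -sin(u)·u' where u = 4x
u' = 4

Answer: -4·sin(4x)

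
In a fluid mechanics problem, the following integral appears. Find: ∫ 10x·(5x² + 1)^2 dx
Let u = 5x² + 1, du = 10x dx
∫ u^2 du = u^3/3 + C

Answer: (5x² + 1)^3/3 + C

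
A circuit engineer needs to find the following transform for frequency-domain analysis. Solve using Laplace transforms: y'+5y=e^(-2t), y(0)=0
Take L: sY - 0+5Y=1/(s+2)
Y(s+5)=1/(s+2)+0
Y=1/((s+2)(s+5))+0/(s+5)
Partial fractions: 1/((s+2)(s+5))=(1/3)/(s+2) - (1/3)/(s+5)
So Y=(1/3)/(s+2) - (1/3)/(s+5)
Inverse Laplace transform (L^(-1){1/(s+2)}=e^(-2t), L^(-1){1/(s+5)}=e^(-5t)):

Answer: y(t)=(1/3)·e^(-2t) - (1/3)·e^(-5t)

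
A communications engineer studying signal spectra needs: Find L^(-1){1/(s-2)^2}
L^(-1){1/(s-a)^n} = t^(n-1)·e^(at)/(n-1)!
Here a = 2, n = 2: t^1·e^(2t)/1

Answer: t·e^(2t)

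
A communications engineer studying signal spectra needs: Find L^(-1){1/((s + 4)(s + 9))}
Partial fractions: 1/((s + 4)(s + 9)) = A/(s + 4) + B/(s + 9)
Cover-up: A = 1/(s + 9)|_{s = -4} = 1/5; B = 1/(s + 4)|_{s = -9} = -1/5
L^(-1) = (1/5)e^(-4t) - (1/5)e^(-9t)

Answer: (1/5)(e^(-4t) - e^(-9t))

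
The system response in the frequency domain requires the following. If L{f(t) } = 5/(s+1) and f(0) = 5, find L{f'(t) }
L{f'(t)}=s·F(s) - f(0)=5s/(s+1)-5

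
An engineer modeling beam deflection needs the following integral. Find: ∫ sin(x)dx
Using standard integral: ∫ sin(x) dx = -cos(x) + C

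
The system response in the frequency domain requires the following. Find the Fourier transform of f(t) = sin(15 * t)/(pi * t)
sin(W * t)/(pi * t)=(W/pi) * sinc(W * t/pi) is the impulse response of the ideal low-pass filter with cutoff W (here W=15).
Its Fourier transform is a rectangular function:
F(omega)=1 for |omega| < 15, 0 otherwise

Answer: rect(omega/30) [i.e., 1 for |omega| < 15, 0 otherwise]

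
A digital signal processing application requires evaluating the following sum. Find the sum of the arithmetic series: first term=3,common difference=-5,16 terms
Last term: a_n=3+(16-1)·-5=-72
Sum=n(a_1+a_n)/2=16(3+(-72))/2=-552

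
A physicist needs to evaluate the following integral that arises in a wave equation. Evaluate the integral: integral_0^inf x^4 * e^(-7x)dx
This is a Gamma integral. Substitute u=7x (du=7 dx):
integral_0^inf x^4 * e^(-7x) dx=(1/7^5) integral_0^inf u^4 * e^(-u) du
=Gamma(5)/7^5=4!/7^5=24/16807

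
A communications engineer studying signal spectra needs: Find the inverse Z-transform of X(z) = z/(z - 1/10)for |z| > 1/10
Standard pair: z/(z-a) <-> a^n*u[n] for causal signals
With a=1/10: x[n]=(1/10)^n*u[n]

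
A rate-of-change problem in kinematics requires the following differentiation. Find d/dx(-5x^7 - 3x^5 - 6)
Power rule: d/dx(ax^n)=n·a·x^(n-1)
Term by term: -35·x^6 - 15·x^4

Answer: -35x^6 - 15x^4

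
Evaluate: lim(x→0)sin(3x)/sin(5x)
sin(u) ≈ u for small u:
sin(3x)/sin(5x) ≈ 3x/(5x) = 3/5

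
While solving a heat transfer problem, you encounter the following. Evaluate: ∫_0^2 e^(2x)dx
Antiderivative: (1/2)e^(2x)
Evaluate: (1/2)(e^4 - 1)

Answer: (e^4 - 1)/2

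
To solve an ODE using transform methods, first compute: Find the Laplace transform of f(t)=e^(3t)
L{e^(at)}=1/(s-a)
L{e^(3t)}=1/(s-3)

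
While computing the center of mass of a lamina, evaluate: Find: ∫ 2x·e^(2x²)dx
Let u = 2x², du = 4x dx
∫ (1/2)e^u du = e^u/2 + C

Answer: e^(2x²)/2 + C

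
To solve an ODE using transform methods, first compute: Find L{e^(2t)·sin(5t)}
First shifting: L{e^(at)f(t)}=F(s-a)
L{sin(5t)}=5/(s²+25)
Shift: 5/((s-2)²+25)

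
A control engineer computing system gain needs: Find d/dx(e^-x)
Chain rule: d/dx[e^u] = e^u · u' where u = -x
u' = -1

Answer: -1·e^-x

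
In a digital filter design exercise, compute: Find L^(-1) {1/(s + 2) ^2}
L^(-1){1/(s-a)^n} = t^(n-1)·e^(at)/(n-1)!
Here a = -2, n = 2: t^1·e^(-2t)/1

Answer: t·e^(-2t)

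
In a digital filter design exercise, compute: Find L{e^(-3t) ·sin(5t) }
First shifting: L{e^(at)f(t)}=F(s-a)
L{sin(5t)}=5/(s²+25)
Shift: 5/((s+3)²+25)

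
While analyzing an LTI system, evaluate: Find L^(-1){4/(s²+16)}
L^(-1){w/(s²+w²)} = sin(wt)
Here w = 4

Answer: sin(4t)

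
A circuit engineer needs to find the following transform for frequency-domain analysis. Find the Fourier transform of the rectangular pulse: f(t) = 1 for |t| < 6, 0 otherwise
F(omega) = integral from -6 to 6 of e^(-j * omega * t) dt
= 2 * sin(6 * omega)/omega = 12 * sinc(6 * omega/pi)

Answer: 2 * sin(6 * omega)/omega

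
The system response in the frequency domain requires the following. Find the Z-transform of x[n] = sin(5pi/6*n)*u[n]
Z{sin(w0*n)*u[n]}=z*sin(w0)/(z^2 - 2z*cos(w0) + 1)
With w0=5pi/6: X(z)=z*sin(5pi/6)/(z^2 - 2z*cos(5pi/6) + 1)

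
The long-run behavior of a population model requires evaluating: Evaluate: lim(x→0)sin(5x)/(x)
L'Hôpital (0/0): lim 5cos(5x)/1 = 5/1

Answer: 5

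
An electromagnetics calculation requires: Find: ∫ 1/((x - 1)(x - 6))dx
Partial fractions: 1/((x-1)(x-6)) = A/(x-1) + B/(x-6)
A = -1/5, B = 1/5
∫ [-1/5· 1/(x-1) + 1/5· 1/(x-6)] dx
= (1/5)[ln|x-6| - ln|x-1|] + C

Answer: (1/5)·ln|(x-6)/(x-1)| + C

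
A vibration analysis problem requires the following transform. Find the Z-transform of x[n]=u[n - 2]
Using the time-shift property: Z{u[n-2]} = z^(-2)*z/(z-1)
= z^(-1)/(z-1)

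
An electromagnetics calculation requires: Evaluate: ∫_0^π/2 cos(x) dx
Antiderivative: sin(x)
Evaluate at bounds: [sin(1·π/2)/1] - [sin(1·0)/1]
=((1) - (0))/1=1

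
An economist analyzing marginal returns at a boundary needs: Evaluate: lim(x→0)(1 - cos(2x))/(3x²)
Using 1-cos(u) ≈ u²/2 for small u:
(1-cos(2x)) ≈ (2x)²/2 = 4x²/2
So limit = 4/(2·3) = 2/3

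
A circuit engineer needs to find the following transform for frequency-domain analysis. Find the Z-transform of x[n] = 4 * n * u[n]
Z{n * u[n]}=z/(z-1)^2
By linearity: Z{4 * n * u[n]}=4z/(z-1)^2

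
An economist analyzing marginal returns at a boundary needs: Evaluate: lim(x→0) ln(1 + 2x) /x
L'Hôpital (0/0): lim 2/(1+2x) / 1 = 2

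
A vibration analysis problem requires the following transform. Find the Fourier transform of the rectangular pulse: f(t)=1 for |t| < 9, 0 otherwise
F(omega)=integral from -9 to 9 of e^(-j*omega*t) dt
=2*sin(9*omega)/omega=18*sinc(9*omega/pi)

Answer: 2*sin(9*omega)/omega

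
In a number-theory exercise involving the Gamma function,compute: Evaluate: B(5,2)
B(x,y)=Γ(x)Γ(y)/Γ(x+y)=(x-1)!(y-1)!/(x+y-1)!
B(5,2)=4!·1!/6!=1/30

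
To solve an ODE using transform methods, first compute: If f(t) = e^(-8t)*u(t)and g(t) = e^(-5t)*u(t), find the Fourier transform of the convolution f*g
By the convolution theorem: F{f*g} = F(omega)*G(omega)
F(omega) = 1/(8 + j*omega), G(omega) = 1/(5 + j*omega)
F{f*g} = 1/((8 + j*omega)(5 + j*omega))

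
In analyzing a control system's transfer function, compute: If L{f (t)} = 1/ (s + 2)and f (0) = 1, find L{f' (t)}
L{f'(t)} = s·F(s) - f(0) = s/(s+2)-1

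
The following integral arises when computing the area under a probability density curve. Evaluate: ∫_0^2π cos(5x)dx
Antiderivative: sin(5x)/5
Evaluate at bounds: [sin(5·2π)/5] - [sin(5·0)/5]
= ((0) - (0))/5 = 0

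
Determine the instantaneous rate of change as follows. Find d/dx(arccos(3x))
d/dx[arccos(u)]=-u'/√(1-u²), u=3x, u'=3

Answer: -3/√(1 - 9x²)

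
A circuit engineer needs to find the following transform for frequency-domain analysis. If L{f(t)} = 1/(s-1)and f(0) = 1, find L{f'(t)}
L{f'(t)} = s·F(s) - f(0) = s/(s-1) - 1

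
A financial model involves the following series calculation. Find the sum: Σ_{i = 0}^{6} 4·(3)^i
Geometric series: S=a(1 - r^n)/(1 - r)
a=4, r=3, n=7
S=4(1 - 2187)/-2=4372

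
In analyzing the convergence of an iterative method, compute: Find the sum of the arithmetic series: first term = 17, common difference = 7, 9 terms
Last term: a_n = 17+(9-1)·7 = 73
Sum = n(a_1+a_n)/2 = 9(17+73)/2 = 405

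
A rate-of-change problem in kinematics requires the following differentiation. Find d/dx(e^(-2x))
Chain rule: d/dx[e^u] = e^u · u' where u = -2x
u' = -2

Answer: -2·e^(-2x)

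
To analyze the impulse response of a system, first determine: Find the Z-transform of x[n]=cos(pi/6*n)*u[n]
Z{cos(w0*n)*u[n]}=z(z - cos(w0))/(z^2-2z*cos(w0)+1)
With w0=pi/6: X(z)=z(z - cos(pi/6))/(z^2-2z*cos(pi/6)+1)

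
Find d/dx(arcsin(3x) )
d/dx[arcsin(u)] = u'/√(1-u²), u = 3x, u' = 3

Answer: 3/√(1 - 9x²)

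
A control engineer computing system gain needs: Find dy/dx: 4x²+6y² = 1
Differentiate: 8x+12y·(dy/dx) = 0
dy/dx = -8x/(12y) = -(2/3)·(x/y)

Answer: dy/dx = -(2/3)·(x/y)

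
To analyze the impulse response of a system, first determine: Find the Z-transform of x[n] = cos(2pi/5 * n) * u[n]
Z{cos(w0*n)*u[n]} = z(z - cos(w0))/(z^2 - 2z*cos(w0) + 1)
With w0 = 2pi/5: X(z) = z(z - cos(2pi/5))/(z^2 - 2z*cos(2pi/5) + 1)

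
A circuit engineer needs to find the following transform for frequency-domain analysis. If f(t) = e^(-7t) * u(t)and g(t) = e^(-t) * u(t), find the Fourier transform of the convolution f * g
By the convolution theorem: F{f*g}=F(omega)*G(omega)
F(omega)=1/(7+j*omega), G(omega)=1/(1+j*omega)
F{f*g}=1/((7+j*omega)(1+j*omega))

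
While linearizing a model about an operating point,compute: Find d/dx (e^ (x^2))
Chain rule: d/dx[e^u]=e^u · u' where u=x^2
u'=2x

Answer: 2x·e^(x^2)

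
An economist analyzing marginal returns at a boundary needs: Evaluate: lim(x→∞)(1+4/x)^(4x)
Rewrite as [(1 + 4/x)^x]^4.
lim(1 + 4/x)^x=e^4, so limit=(e^4)^4=e^16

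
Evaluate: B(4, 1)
B(x,y) = Γ(x)Γ(y)/Γ(x + y) = (x-1)!(y-1)!/(x + y-1)!
B(4,1) = 3!·0!/4! = 1/4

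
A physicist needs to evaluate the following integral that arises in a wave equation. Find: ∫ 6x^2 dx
Using power rule: ∫ 6x^2 dx=6/3 x^3+C=2x^3+C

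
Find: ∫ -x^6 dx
Using power rule: ∫ -x^6 dx = -1/7 x^7 + C = (-1/7)x^7 + C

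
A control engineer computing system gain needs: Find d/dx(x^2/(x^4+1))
Quotient rule: (f/g)'=(f'g - fg')/g²
f=x^2, f'=2x
g=x^4 + 1, g'=4x^3

Answer: (2x·(x^4 + 1) - 4x^5)/(x^4 + 1)²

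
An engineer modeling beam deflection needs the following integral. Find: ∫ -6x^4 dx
Using power rule: ∫ -6x^4 dx = -6/5 x^5+C = (-6/5)x^5+C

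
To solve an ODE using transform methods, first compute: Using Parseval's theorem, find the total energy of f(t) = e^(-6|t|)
Parseval's theorem: E = integral |f(t)|^2 dt = (1/2pi) integral |F(omega)|^2 domega
E = integral_{-inf}^{inf} e^(-12|t|) dt = 2 * integral_0^inf e^(-12t) dt = 2/(2 * 6) = 1/6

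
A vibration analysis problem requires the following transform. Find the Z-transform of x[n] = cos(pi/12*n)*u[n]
Z{cos(w0*n)*u[n]}=z(z - cos(w0))/(z^2-2z*cos(w0)+1)
With w0=pi/12: X(z)=z(z - cos(pi/12))/(z^2-2z*cos(pi/12)+1)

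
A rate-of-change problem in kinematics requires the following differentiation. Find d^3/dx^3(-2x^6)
Apply power rule 3 times:
d^1: -12x^5
d^2: -60x^4
d^3: -240x^3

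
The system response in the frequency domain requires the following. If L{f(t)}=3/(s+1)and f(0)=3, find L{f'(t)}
L{f'(t)} = s·F(s) - f(0) = 3s/(s + 1) - 3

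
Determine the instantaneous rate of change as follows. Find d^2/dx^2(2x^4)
Apply power rule 2 times:
d^1: 8x^3
d^2: 24x^2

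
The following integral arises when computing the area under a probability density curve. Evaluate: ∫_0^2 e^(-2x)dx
Antiderivative: (1/(-2))e^(-2x)
Evaluate: (1/(-2))(e^-4-1)

Answer: (e^-4-1)/(-2)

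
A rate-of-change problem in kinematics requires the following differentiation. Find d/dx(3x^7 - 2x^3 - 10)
Power rule: d/dx(ax^n)=n·a·x^(n-1)
Term by term: 21·x^6-6·x^2

Answer: 21x^6-6x^2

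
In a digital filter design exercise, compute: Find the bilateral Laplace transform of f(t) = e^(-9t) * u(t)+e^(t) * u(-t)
For e^(-9t)*u(t): L=1/(s+9), Re(s) > -9
For e^(t)*u(-t): L=-1/(s-1), Re(s) < 1
Combined: F(s)=1/(s+9)-1/(s-1), -9 < Re(s) < 1

Answer: 1/(s+9)-1/(s-1), ROC: -9 < Re(s) < 1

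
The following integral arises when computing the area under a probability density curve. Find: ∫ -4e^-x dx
Since d/dx[e^-x] = - e^-x, we get 4e^-x + C

Answer: 4e^-x + C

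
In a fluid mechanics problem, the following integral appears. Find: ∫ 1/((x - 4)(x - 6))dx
Partial fractions: 1/((x-4)(x-6))=A/(x-4) + B/(x-6)
A=-1/2, B=1/2
∫ [-1/2· 1/(x-4) + 1/2· 1/(x-6)] dx
=(1/2)[ln|x-6| - ln|x-4|] + C

Answer: (1/2)·ln|(x-6)/(x-4)| + C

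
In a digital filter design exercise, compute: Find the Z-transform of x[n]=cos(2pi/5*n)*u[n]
Z{cos(w0*n)*u[n]} = z(z - cos(w0))/(z^2 - 2z*cos(w0) + 1)
With w0 = 2pi/5: X(z) = z(z - cos(2pi/5))/(z^2 - 2z*cos(2pi/5) + 1)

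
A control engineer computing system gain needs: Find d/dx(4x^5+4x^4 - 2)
Power rule: d/dx(ax^n)=n·a·x^(n-1)
Term by term: 20·x^4+16·x^3

Answer: 20x^4+16x^3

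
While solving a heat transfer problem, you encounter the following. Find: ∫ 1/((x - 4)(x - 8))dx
Partial fractions: 1/((x-4)(x-8))=A/(x-4) + B/(x-8)
A=-1/4, B=1/4
∫ [-1/4· 1/(x-4) + 1/4· 1/(x-8)] dx
=(1/4)[ln|x-8| - ln|x-4|] + C

Answer: (1/4)·ln|(x-8)/(x-4)| + C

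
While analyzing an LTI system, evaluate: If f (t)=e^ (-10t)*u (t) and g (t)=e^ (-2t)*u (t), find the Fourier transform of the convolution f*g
By the convolution theorem: F{f*g}=F(omega)*G(omega)
F(omega)=1/(10 + j*omega), G(omega)=1/(2 + j*omega)
F{f*g}=1/((10 + j*omega)(2 + j*omega))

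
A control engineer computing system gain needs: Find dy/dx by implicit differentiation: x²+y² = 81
Differentiate both sides: 2x+2y·(dy/dx)=0
Solve: dy/dx=-2x/(2y)=-x/y

Answer: dy/dx=-x/y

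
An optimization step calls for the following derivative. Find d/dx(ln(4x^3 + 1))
Chain rule: d/dx[ln(u)] = u'/u where u = 4x^3 + 1
u' = 12x^2

Answer: (12x^2)/(4x^3 + 1)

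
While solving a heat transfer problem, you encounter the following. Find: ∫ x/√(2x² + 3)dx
Let u=2x² + 3, du=4x dx
∫ (1/4)·u^(-1/2) du=√u/2 + C

Answer: √(2x² + 3)/2 + C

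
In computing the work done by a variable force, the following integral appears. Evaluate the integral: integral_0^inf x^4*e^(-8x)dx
This is a Gamma integral. Substitute u = 8x (du = 8 dx):
integral_0^inf x^4 * e^(-8x) dx = (1/8^5) integral_0^inf u^4 * e^(-u) du
= Gamma(5)/8^5 = 4!/8^5 = 24/32768

Answer: 3/4096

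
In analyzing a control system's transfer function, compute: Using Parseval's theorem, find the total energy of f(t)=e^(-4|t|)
Parseval's theorem: E = integral |f(t)|^2 dt = (1/2pi) integral |F(omega)|^2 domega
E = integral_{-inf}^{inf} e^(-8|t|) dt = 2*integral_0^inf e^(-8t) dt = 2/(2*4) = 1/4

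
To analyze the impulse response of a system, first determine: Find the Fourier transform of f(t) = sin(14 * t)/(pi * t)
sin(W * t)/(pi * t)=(W/pi) * sinc(W * t/pi) is the impulse response of the ideal low-pass filter with cutoff W (here W=14).
Its Fourier transform is a rectangular function:
F(omega)=1 for |omega| < 14, 0 otherwise

Answer: rect(omega/28) [i.e., 1 for |omega| < 14, 0 otherwise]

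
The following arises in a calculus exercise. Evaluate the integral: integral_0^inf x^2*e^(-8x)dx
This is a Gamma integral. Substitute u=8x (du=8 dx):
integral_0^inf x^2*e^(-8x) dx=(1/8^3) integral_0^inf u^2*e^(-u) du
=Gamma(3)/8^3=2!/8^3=2/512

Answer: 1/256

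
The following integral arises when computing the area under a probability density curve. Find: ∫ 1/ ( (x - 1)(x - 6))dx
Partial fractions: 1/((x-1)(x-6)) = A/(x-1)+B/(x-6)
A = -1/5, B = 1/5
∫ [-1/5· 1/(x-1)+1/5· 1/(x-6)] dx
= (1/5)[ln|x-6| - ln|x-1|]+C

Answer: (1/5)·ln|(x-6)/(x-1)|+C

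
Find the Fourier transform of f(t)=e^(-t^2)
The Fourier transform of a Gaussian e^(-t^2) is sqrt(pi)*e^(-omega^2/4).
With a=1: F(omega)=sqrt(pi)*e^(-omega^2/4)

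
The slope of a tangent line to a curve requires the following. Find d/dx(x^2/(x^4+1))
Quotient rule: (f/g)' = (f'g - fg')/g²
f = x^2, f' = 2x
g = x^4 + 1, g' = 4x^3

Answer: (2x·(x^4 + 1) - 4x^5)/(x^4 + 1)²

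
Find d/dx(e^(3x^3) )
Chain rule: d/dx[e^u] = e^u · u' where u = 3x^3
u' = 9x^2

Answer: 9x^2·e^(3x^3)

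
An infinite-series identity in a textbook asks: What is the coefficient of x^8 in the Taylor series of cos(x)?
cos(x)=Σ (-1)^k x^(2k)/(2k)!
For x^8: (-1)^4/8!=1/40320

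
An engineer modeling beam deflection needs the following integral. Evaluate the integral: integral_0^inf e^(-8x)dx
integral_0^inf e^(-8x) dx = [-1/8*e^(-8x)]_0^inf
= 0 - (-1/8) = 1/8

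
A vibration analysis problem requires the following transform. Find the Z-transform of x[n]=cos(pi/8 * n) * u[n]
Z{cos(w0 * n) * u[n]} = z(z - cos(w0))/(z^2 - 2z * cos(w0) + 1)
With w0 = pi/8: X(z) = z(z - cos(pi/8))/(z^2 - 2z * cos(pi/8) + 1)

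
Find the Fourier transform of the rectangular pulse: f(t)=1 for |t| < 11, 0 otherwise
F(omega)=integral from -11 to 11 of e^(-j * omega * t) dt
=2 * sin(11 * omega)/omega=22 * sinc(11 * omega/pi)

Answer: 2 * sin(11 * omega)/omega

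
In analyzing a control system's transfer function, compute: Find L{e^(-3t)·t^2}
First shifting: L{e^(at)f(t)} = F(s-a)
L{t^2} = 2/s^3
Shift s → s+3: 2/(s+3)^3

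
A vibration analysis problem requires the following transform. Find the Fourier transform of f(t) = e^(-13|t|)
Using the standard pair: F{e^(-a|t|)} = 2a/(a^2 + omega^2)
With a = 13: F(omega) = 26/(169 + omega^2)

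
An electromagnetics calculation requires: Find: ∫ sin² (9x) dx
Using identity sin²(u)=(1 - cos(2u))/2:
∫ (1 - cos(18x))/2 dx=x/2 - sin(18x)/36 + C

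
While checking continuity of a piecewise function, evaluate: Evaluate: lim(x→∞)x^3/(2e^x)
Apply L'Hôpital 3 times (∞/∞ each time):
Eventually get 3!/(2e^x) → 0

Answer: 0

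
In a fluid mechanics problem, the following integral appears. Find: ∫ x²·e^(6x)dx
Integration by parts twice:
First: u = x², dv = e^(6x) dx => x²e^(6x)/6 - (2/6)∫ xe^(6x) dx
Second (∫ xe^(6x) dx): xe^(6x)/6 - e^(6x)/36
Combining: e^(6x)(x²/6 - 2x/36 + 2/216) + C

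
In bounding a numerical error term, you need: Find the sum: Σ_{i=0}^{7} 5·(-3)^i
Geometric series: S=a(1 - r^n)/(1 - r)
a=5, r=-3, n=8
S=5(1 - 6561)/4=-8200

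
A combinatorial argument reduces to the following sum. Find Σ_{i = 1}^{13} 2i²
=2·n(n+1)(2n+1)/6=2·13·14·27/6=1638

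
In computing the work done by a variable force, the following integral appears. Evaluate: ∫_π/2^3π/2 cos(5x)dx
Antiderivative: sin(5x)/5
Evaluate at bounds: [sin(5·3π/2)/5] - [sin(5·π/2)/5]
= ((-1) - (1))/5 = -2/5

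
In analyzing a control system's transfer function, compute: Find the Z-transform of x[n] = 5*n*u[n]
Z{n*u[n]} = z/(z-1)^2
By linearity: Z{5*n*u[n]} = 5z/(z-1)^2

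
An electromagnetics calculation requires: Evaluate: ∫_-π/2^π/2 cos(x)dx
Antiderivative: sin(x)
Evaluate at bounds: [sin(1·π/2)/1] - [sin(1·-π/2)/1]
=((1) - (-1))/1=2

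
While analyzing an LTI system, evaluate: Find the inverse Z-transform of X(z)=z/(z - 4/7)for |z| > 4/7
Standard pair: z/(z-a) <-> a^n*u[n] for causal signals
With a=4/7: x[n]=(4/7)^n*u[n]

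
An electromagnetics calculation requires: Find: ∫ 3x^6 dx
Using power rule: ∫ 3x^6 dx = 3/7 x^7+C = (3/7)x^7+C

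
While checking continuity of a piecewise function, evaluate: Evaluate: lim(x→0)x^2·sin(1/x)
Squeeze theorem: -|x^2| ≤ x^2·sin(1/x) ≤ |x^2|
Since x^2 → 0 as x → 0, by squeeze theorem the limit is 0

Answer: 0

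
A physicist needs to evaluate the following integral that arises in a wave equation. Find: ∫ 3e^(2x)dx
Since d/dx[e^(2x)]=2e^(2x), we get 3/2 e^(2x)+C

Answer: (3/2)e^(2x)+C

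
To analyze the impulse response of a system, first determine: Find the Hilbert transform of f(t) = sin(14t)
The Hilbert transform shifts each frequency component by -pi/2.
H{sin(wt)}=-cos(wt)
With w=14: H{sin(14t)}=-cos(14t)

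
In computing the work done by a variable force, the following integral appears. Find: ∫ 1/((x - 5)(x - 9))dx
Partial fractions: 1/((x-5)(x-9))=A/(x-5)+B/(x-9)
A=-1/4, B=1/4
∫ [-1/4· 1/(x-5)+1/4· 1/(x-9)] dx
=(1/4)[ln|x-9| - ln|x-5|]+C

Answer: (1/4)·ln|(x-9)/(x-5)|+C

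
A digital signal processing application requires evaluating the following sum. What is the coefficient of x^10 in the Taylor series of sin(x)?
sin(x) has only odd powers. Coefficient of x^10=0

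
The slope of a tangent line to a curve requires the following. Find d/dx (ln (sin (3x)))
Chain rule: d/dx[ln(u)]=u'/u where u=sin(3x)
u'=3cos(3x)

Answer: (3cos(3x))/(sin(3x))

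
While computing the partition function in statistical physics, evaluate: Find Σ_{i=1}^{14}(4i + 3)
= 4·Σ i+3·14 = 4·105+42 = 462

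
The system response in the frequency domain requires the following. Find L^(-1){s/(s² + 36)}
L^(-1){s/(s²+w²)} = cos(wt)
Here w = 6

Answer: cos(6t)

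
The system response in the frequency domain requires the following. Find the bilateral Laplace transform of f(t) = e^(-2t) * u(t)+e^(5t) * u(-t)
For e^(-2t)*u(t): L = 1/(s + 2), Re(s) > -2
For e^(5t)*u(-t): L = -1/(s-5), Re(s) < 5
Combined: F(s) = 1/(s + 2) - 1/(s-5), -2 < Re(s) < 5

Answer: 1/(s + 2) - 1/(s-5), ROC: -2 < Re(s) < 5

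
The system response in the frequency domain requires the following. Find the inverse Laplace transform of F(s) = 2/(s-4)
L^(-1){2/(s-a)}=c·e^(at)
Here a=4, c=2

Answer: 2e^(4t)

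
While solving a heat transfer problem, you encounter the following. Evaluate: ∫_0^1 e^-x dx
Antiderivative: -e^-x
Evaluate: -(e^-1-1)

Answer: (e^-1-1)/(-1)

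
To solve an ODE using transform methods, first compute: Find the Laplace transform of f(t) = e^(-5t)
L{e^(at)} = 1/(s-a)
L{e^(-5t)} = 1/(s + 5)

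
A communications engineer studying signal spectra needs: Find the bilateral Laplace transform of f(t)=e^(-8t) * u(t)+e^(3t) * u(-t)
For e^(-8t) * u(t): L = 1/(s + 8), Re(s) > -8
For e^(3t) * u(-t): L = -1/(s-3), Re(s) < 3
Combined: F(s) = 1/(s + 8) - 1/(s-3), -8 < Re(s) < 3

Answer: 1/(s + 8) - 1/(s-3), ROC: -8 < Re(s) < 3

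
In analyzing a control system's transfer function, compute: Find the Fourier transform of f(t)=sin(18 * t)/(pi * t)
sin(W*t)/(pi*t)=(W/pi)*sinc(W*t/pi) is the impulse response of the ideal low-pass filter with cutoff W (here W=18).
Its Fourier transform is a rectangular function:
F(omega)=1 for |omega| < 18, 0 otherwise

Answer: rect(omega/36) [i.e., 1 for |omega| < 18, 0 otherwise]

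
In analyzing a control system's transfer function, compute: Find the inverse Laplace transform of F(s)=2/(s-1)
L^(-1){2/(s-a)}=c·e^(at)
Here a=1, c=2

Answer: 2e^(t)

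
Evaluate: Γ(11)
Γ(n) = (n-1)! for positive integers
Γ(11) = 10! = 3628800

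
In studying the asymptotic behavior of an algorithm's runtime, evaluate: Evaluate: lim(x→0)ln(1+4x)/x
L'Hôpital (0/0): lim 4/(1+4x) / 1=4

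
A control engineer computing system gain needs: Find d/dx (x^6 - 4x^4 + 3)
Power rule: d/dx(ax^n)=n·a·x^(n-1)
Term by term: 6·x^5 - 16·x^3

Answer: 6x^5 - 16x^3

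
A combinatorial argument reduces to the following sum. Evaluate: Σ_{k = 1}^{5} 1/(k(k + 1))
Partial fractions: 1/(k(k+1)) = 1/k - 1/(k+1)
Telescoping sum: 1(1-1/6) = 1·5/6

Answer: 5/6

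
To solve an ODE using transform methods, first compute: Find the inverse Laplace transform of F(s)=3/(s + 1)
L^(-1){3/(s-a)}=c·e^(at)
Here a=-1, c=3

Answer: 3e^(-t)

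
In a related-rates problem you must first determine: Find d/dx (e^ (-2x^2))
Chain rule: d/dx[e^u] = e^u · u' where u = -2x^2
u' = -4x

Answer: -4x·e^(-2x^2)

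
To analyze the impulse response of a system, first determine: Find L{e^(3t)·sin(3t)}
First shifting: L{e^(at)f(t)}=F(s-a)
L{sin(3t)}=3/(s² + 9)
Shift: 3/((s-3)² + 9)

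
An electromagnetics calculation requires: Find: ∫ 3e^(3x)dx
Since d/dx[e^(3x)]=3e^(3x), we get 1 e^(3x) + C

Answer: e^(3x) + C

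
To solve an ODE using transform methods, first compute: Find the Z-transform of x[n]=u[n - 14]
Using the time-shift property: Z{u[n-14]}=z^(-14)*z/(z-1)
=z^(-13)/(z-1)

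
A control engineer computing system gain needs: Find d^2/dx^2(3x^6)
Apply power rule 2 times:
d^1: 18x^5
d^2: 90x^4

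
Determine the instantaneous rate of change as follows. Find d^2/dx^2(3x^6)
Apply power rule 2 times:
d^1: 18x^5
d^2: 90x^4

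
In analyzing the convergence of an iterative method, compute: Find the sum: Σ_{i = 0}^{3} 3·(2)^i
Geometric series: S = a(1 - r^n)/(1 - r)
a = 3, r = 2, n = 4
S = 3(1-16)/-1 = 45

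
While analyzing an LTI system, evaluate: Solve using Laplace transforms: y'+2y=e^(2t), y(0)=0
Take L: sY - 0+2Y=1/(s-2)
Y(s+2)=1/(s-2)+0
Y=1/((s-2)(s+2))+0/(s+2)
Partial fractions: 1/((s-2)(s+2))=(1/4)/(s-2) - (1/4)/(s+2)
So Y=(1/4)/(s-2) - (1/4)/(s+2)
Inverse Laplace transform (L^(-1){1/(s-2)}=e^(2t), L^(-1){1/(s+2)}=e^(-2t)):

Answer: y(t)=(1/4)·e^(2t) - (1/4)·e^(-2t)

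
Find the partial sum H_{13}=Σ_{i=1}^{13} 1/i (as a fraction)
H_13 = 1+1/2+1/3+...+1/13
= 1145993/360360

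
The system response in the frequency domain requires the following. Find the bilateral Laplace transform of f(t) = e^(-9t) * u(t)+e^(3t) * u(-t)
For e^(-9t)*u(t): L=1/(s+9), Re(s) > -9
For e^(3t)*u(-t): L=-1/(s-3), Re(s) < 3
Combined: F(s)=1/(s+9)-1/(s-3), -9 < Re(s) < 3

Answer: 1/(s+9)-1/(s-3), ROC: -9 < Re(s) < 3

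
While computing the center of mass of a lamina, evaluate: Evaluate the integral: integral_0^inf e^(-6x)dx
integral_0^inf e^(-6x) dx = [-1/6*e^(-6x)]_0^inf
= 0 - (-1/6) = 1/6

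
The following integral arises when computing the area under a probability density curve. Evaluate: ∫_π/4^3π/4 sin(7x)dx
Antiderivative: -cos(7x)/7
Evaluate at bounds: [-cos(7·3π/4)/7] - [-cos(7·π/4)/7]
= (-(-√2/2) + (√2/2))/7 = √2/7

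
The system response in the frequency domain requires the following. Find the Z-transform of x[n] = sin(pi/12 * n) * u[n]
Z{sin(w0 * n) * u[n]} = z * sin(w0)/(z^2-2z * cos(w0)+1)
With w0 = pi/12: X(z) = z * sin(pi/12)/(z^2-2z * cos(pi/12)+1)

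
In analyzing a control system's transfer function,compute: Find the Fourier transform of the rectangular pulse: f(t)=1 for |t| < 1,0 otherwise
F(omega) = integral from -1 to 1 of e^(-j*omega*t) dt
= 2*sin(1*omega)/omega = 2*sinc(1*omega/pi)

Answer: 2*sin(1*omega)/omega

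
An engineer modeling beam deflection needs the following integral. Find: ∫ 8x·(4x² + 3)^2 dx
Let u=4x²+3, du=8x dx
∫ u^2 du=u^3/3+C

Answer: (4x²+3)^3/3+C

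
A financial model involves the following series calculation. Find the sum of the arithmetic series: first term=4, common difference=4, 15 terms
Last term: a_n=4+(15-1)·4=60
Sum=n(a_1+a_n)/2=15(4+60)/2=480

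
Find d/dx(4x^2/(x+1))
Quotient rule: (f/g)'=(f'g - fg')/g²
f=4x^2, f'=8x
g=x + 1, g'=1

Answer: (8x·(x + 1) - 4x^2)/(x + 1)²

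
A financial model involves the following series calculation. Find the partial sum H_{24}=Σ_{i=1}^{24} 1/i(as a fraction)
H_24=1+1/2+1/3+...+1/24
=1347822955/356948592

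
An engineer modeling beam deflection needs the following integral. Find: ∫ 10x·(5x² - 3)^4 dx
Let u = 5x² - 3, du = 10x dx
∫ u^4 du = u^5/5 + C

Answer: (5x² - 3)^5/5 + C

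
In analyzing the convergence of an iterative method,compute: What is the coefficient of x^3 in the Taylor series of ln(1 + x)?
ln(1+x) = Σ (-1)^(n+1) x^n/n
Coefficient of x^3 = (-1)^4/3 = 1/3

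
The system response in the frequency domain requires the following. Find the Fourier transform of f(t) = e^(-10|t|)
Using the standard pair: F{e^(-a|t|)} = 2a/(a^2+omega^2)
With a = 10: F(omega) = 20/(100+omega^2)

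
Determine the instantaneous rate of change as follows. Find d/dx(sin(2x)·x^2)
Product rule: (fg)' = f'g + fg'
f = sin(2x), f' = 2·cos(2x)
g = x^2, g' = 2x

Answer: 2·cos(2x)·x^2 + 2·sin(2x)·x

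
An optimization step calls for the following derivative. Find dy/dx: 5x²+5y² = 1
Differentiate: 10x + 10y·(dy/dx) = 0
dy/dx = -10x/(10y) = -1·(x/y)

Answer: dy/dx = -1·(x/y)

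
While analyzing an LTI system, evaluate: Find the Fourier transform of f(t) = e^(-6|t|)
Using the standard pair: F{e^(-a|t|)}=2a/(a^2+omega^2)
With a=6: F(omega)=12/(36+omega^2)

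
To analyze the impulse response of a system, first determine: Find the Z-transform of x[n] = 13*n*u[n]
Z{n * u[n]}=z/(z-1)^2
By linearity: Z{13 * n * u[n]}=13z/(z-1)^2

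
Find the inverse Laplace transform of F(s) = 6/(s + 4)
L^(-1){6/(s-a)} = c·e^(at)
Here a = -4, c = 6

Answer: 6e^(-4t)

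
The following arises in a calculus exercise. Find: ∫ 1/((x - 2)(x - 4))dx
Partial fractions: 1/((x-2)(x-4)) = A/(x-2) + B/(x-4)
A = -1/2, B = 1/2
∫ [-1/2· 1/(x-2) + 1/2· 1/(x-4)] dx
= (1/2)[ln|x-4| - ln|x-2|] + C

Answer: (1/2)·ln|(x-4)/(x-2)| + C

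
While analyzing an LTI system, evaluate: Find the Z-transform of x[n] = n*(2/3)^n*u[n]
Using the property Z{n * a^n * u[n]} = az/(z-a)^2
With a = 2/3: X(z) = (2/3)z/(z - 2/3)^2, |z| > 2/3

Answer: (2/3)z/(z - 2/3)^2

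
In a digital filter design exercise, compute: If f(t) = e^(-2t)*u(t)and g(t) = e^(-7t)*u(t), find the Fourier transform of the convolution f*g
By the convolution theorem: F{f*g} = F(omega)*G(omega)
F(omega) = 1/(2 + j*omega), G(omega) = 1/(7 + j*omega)
F{f*g} = 1/((2 + j*omega)(7 + j*omega))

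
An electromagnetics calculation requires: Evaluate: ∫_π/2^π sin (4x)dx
Antiderivative: -cos(4x)/4
Evaluate at bounds: [-cos(4·π)/4] - [-cos(4·π/2)/4]
= (-(1) + (1))/4 = 0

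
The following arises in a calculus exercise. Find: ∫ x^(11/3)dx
Power rule: ∫ x^(11/3) dx=x^(14/3)/(14/3)+C

Answer: (3/14)·x^(14/3)+C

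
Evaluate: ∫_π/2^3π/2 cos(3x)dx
Antiderivative: sin(3x)/3
Evaluate at bounds: [sin(3·3π/2)/3] - [sin(3·π/2)/3]
=((1) - (-1))/3=2/3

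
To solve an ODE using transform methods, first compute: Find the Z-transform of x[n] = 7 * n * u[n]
Z{n*u[n]} = z/(z-1)^2
By linearity: Z{7*n*u[n]} = 7z/(z-1)^2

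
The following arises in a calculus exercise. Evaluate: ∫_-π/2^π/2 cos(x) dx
Antiderivative: sin(x)
Evaluate at bounds: [sin(1·π/2)/1] - [sin(1·-π/2)/1]
=((1) - (-1))/1=2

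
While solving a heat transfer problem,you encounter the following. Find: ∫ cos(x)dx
Using standard integral: ∫ cos(x) dx=sin(x) + C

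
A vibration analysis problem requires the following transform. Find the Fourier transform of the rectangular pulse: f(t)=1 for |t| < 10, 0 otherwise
F(omega)=integral from -10 to 10 of e^(-j*omega*t) dt
=2*sin(10*omega)/omega=20*sinc(10*omega/pi)

Answer: 2*sin(10*omega)/omega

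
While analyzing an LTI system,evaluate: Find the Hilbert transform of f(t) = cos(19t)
The Hilbert transform shifts each frequency component by -pi/2.
H{cos(wt)}=sin(wt)
With w=19: H{cos(19t)}=sin(19t)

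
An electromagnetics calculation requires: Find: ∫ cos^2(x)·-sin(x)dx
Let u=cos(x), du=-sin(x) dx
∫ u^2 du=u^3/3+C

Answer: cos^3(x)/3+C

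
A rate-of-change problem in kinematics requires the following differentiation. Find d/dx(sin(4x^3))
Chain rule: d/dx[sin(u)] = cos(u)·u' where u = 4x^3
u' = 12x^2

Answer: 12x^2·cos(4x^3)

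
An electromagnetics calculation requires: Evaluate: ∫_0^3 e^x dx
Antiderivative: e^x
Evaluate: (e^3 - 1)

Answer: e^3 - 1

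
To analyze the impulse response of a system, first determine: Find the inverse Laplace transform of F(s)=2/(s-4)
L^(-1){2/(s-a)} = c·e^(at)
Here a = 4, c = 2

Answer: 2e^(4t)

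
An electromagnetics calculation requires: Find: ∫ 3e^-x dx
Since d/dx[e^-x]=- e^-x, we get -3e^-x + C

Answer: -3e^-x + C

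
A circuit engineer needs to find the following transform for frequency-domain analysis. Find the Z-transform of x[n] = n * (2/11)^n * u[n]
Using the property Z{n * a^n * u[n]} = az/(z-a)^2
With a = 2/11: X(z) = (2/11)z/(z - 2/11)^2, |z| > 2/11

Answer: (2/11)z/(z - 2/11)^2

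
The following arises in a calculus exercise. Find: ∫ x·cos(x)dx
By parts: u = x, dv = cos(x) dx
du = dx, v = sin(x)
= x·sin(x)+cos(x)+C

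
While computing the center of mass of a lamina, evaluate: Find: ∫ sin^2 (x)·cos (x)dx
Let u = sin(x), du = cos(x) dx
∫ u^2 du = u^3/3 + C

Answer: sin^3(x)/3 + C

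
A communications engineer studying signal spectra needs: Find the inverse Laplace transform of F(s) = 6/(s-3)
L^(-1){6/(s-a)} = c·e^(at)
Here a = 3, c = 6

Answer: 6e^(3t)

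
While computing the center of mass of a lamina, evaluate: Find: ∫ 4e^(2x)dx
Since d/dx[e^(2x)]=2e^(2x), we get 2 e^(2x) + C

Answer: 2e^(2x) + C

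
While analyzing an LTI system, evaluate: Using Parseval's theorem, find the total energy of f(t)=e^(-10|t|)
Parseval's theorem: E=integral |f(t)|^2 dt=(1/2pi) integral |F(omega)|^2 domega
E=integral_{-inf}^{inf} e^(-20|t|) dt=2*integral_0^inf e^(-20t) dt=2/(2*10)=1/10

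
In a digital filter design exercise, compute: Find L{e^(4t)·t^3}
First shifting: L{e^(at)f(t)}=F(s-a)
L{t^3}=6/s^4
Shift s → s-4: 6/(s-4)^4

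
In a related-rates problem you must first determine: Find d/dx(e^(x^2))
Chain rule: d/dx[e^u]=e^u · u' where u=x^2
u'=2x

Answer: 2x·e^(x^2)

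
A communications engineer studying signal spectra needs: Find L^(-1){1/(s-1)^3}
L^(-1){1/(s-a)^n}=t^(n-1)·e^(at)/(n-1)!
Here a=1, n=3: t^2·e^(t)/2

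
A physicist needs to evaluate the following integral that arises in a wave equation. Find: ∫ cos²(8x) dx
Using identity cos²(u)=(1 + cos(2u))/2:
∫ (1 + cos(16x))/2 dx=x/2 + sin(16x)/32 + C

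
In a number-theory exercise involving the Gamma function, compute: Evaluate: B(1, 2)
B(x,y) = Γ(x)Γ(y)/Γ(x+y) = (x-1)!(y-1)!/(x+y-1)!
B(1,2) = 0!·1!/2! = 1/2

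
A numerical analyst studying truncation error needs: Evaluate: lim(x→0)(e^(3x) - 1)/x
L'Hôpital (0/0): lim 3e^(3x)/1 = 3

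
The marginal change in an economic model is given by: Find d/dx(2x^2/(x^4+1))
Quotient rule: (f/g)' = (f'g - fg')/g²
f = 2x^2, f' = 4x
g = x^4 + 1, g' = 4x^3

Answer: (4x·(x^4 + 1) - 8x^5)/(x^4 + 1)²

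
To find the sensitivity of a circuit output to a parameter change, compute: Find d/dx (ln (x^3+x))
Chain rule: d/dx[ln(u)] = u'/u where u = x^3+x
u' = 3x^2+1

Answer: (3x^2+1)/(x^3+x)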